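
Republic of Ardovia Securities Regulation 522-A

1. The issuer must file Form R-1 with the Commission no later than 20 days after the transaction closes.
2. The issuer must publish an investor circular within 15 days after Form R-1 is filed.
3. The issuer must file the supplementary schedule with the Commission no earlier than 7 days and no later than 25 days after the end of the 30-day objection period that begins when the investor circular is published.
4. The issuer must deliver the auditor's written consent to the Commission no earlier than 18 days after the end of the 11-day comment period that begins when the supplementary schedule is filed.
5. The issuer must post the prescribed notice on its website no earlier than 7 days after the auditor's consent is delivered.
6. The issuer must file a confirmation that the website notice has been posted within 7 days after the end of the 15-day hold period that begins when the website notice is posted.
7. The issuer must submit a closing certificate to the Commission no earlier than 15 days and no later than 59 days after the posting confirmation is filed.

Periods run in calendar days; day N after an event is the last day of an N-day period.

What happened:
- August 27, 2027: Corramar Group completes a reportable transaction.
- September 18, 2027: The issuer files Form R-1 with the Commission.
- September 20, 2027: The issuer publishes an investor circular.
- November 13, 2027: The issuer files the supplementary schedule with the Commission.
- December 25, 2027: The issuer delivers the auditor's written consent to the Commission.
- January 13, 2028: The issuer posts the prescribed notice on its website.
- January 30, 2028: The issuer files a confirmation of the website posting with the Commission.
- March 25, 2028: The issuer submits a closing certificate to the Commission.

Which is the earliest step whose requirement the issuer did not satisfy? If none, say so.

Step 1

Step 1 — counting 20 days from August 27, 2027 (when the transaction closes) gives a deadline of September 16, 2027; not done until September 18, 2027, 2 days after the deadline.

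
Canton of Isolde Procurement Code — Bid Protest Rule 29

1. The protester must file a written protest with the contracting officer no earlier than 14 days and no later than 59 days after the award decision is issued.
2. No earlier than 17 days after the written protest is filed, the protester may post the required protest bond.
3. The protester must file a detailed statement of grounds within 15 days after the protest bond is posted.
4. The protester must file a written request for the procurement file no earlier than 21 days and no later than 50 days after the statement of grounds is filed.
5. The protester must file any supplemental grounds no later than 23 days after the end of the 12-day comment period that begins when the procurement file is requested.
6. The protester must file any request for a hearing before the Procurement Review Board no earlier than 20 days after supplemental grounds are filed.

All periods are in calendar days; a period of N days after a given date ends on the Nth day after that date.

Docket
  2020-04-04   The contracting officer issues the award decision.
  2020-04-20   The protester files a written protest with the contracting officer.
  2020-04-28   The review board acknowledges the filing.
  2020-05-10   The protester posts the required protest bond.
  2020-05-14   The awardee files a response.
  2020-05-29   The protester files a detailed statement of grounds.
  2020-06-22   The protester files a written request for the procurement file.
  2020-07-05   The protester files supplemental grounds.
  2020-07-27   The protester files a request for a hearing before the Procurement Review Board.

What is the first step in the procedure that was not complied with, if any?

Step 3

Step 1: the window is 14–59 days after 2020-04-04 (when the award decision is issued), so 2020-04-18 through 2020-06-02; done 2020-04-20 — within the window.
Step 2: the earliest permitted date is 17 days after 2020-04-20 (when the written protest is filed), i.e. 2020-05-07; done 2020-05-10, after the minimum wait.
Step 3: 15 days after 2020-05-10 (when the protest bond is posted) is 2020-05-25; not done until 2020-05-29, 4 days after the deadline.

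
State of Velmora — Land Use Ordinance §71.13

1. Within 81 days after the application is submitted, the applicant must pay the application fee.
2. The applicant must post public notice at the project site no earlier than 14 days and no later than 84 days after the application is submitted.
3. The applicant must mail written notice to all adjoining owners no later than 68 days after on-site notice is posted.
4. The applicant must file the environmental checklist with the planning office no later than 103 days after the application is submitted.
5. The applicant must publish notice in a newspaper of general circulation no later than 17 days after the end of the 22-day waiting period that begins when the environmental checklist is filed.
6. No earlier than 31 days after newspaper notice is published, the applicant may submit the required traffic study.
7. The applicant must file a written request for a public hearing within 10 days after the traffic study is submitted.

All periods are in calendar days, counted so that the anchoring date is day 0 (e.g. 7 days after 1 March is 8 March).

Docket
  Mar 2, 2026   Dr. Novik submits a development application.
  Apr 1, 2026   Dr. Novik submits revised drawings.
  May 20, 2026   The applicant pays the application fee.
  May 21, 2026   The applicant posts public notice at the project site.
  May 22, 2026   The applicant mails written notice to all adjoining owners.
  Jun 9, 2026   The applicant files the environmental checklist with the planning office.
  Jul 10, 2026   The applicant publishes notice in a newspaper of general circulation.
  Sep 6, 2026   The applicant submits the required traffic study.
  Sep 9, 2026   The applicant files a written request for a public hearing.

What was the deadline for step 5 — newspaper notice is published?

Jul 18, 2026

The environmental checklist is filed on Jun 9, 2026; the 22-day waiting period therefore ends Jul 1, 2026, and step 5 runs from that date. 17 days after Jul 1, 2026 is Jul 18, 2026.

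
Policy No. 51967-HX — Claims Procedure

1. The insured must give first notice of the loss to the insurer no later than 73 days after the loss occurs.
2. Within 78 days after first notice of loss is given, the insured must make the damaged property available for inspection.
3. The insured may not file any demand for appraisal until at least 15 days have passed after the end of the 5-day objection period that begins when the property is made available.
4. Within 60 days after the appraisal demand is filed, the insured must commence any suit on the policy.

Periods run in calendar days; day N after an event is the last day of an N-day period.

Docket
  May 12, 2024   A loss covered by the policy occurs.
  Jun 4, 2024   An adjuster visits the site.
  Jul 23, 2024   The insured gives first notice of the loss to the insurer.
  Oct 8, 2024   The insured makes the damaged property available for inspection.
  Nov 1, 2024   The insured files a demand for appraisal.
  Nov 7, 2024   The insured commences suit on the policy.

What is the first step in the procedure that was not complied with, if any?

None — every step was satisfied

(1) due by May 12, 2024 + 73 days = Jul 24, 2024; done Jul 23, 2024 — timely.
(2) due by Jul 23, 2024 + 78 days = Oct 9, 2024; completed Oct 8, 2024, before the deadline.
(3) permitted from Oct 13, 2024 + 15 days = Oct 28, 2024 onward; Nov 1, 2024 is on or after that date.
(4) due by Nov 1, 2024 + 60 days = Dec 31, 2024; completed Nov 7, 2024, before the deadline.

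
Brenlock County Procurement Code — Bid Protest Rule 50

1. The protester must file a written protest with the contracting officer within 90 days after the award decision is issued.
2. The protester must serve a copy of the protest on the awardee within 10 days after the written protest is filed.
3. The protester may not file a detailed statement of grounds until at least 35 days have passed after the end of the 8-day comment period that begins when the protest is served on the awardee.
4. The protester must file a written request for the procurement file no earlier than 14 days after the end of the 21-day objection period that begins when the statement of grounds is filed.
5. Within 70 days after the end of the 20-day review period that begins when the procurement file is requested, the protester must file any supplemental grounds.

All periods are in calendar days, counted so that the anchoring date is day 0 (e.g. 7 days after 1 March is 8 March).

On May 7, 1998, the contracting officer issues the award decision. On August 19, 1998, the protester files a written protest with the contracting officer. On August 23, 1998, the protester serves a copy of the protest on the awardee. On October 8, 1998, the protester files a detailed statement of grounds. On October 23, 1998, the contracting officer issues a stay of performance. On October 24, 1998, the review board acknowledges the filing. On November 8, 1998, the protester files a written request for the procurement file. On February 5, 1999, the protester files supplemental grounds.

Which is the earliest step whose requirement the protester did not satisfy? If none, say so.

Step 1

Step 1: 90 days after May 7, 1998 (when the award decision is issued) is August 5, 1998; not done until August 19, 1998, 14 days after the deadline.
The analysis stops there.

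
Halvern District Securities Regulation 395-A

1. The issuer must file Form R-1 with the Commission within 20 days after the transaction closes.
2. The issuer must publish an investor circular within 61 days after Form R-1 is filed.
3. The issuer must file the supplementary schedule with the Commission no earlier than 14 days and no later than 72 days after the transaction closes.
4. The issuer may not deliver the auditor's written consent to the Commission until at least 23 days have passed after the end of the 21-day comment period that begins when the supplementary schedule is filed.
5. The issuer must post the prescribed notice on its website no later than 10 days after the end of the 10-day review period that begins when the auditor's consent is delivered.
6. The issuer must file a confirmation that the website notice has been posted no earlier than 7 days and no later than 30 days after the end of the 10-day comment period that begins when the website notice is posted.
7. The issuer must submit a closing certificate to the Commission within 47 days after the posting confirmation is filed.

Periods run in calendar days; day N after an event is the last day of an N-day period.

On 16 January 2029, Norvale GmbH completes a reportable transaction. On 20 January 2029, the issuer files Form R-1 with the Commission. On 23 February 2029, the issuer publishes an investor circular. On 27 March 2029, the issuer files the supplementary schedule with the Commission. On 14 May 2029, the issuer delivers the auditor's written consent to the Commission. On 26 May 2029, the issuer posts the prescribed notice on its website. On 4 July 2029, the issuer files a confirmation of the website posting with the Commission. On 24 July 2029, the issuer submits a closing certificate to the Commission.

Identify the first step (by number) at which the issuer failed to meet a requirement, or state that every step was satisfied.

(1) due by 16 January 2029 + 20 days = 5 February 2029; 20 January 2029 is within that limit.
(2) due by 20 January 2029 + 61 days = 22 March 2029; completed 23 February 2029, before the deadline.
(3) the permitted window runs from 16 January 2029 + 14 = 30 January 2029 to 16 January 2029 + 72 = 29 March 2029; done 27 March 2029 — within the window.
(4) permitted from 17 April 2029 + 23 days = 10 May 2029 onward; done 14 May 2029 — permitted.
(5) due by 24 May 2029 + 10 days = 3 June 2029; 26 May 2029 is within that limit.
(6) the permitted window runs from 5 June 2029 + 7 = 12 June 2029 to 5 June 2029 + 30 = 5 July 2029; 4 July 2029 falls inside that range.
(7) due by 4 July 2029 + 47 days = 20 August 2029; 24 July 2029 is within that limit.

None — every step was satisfied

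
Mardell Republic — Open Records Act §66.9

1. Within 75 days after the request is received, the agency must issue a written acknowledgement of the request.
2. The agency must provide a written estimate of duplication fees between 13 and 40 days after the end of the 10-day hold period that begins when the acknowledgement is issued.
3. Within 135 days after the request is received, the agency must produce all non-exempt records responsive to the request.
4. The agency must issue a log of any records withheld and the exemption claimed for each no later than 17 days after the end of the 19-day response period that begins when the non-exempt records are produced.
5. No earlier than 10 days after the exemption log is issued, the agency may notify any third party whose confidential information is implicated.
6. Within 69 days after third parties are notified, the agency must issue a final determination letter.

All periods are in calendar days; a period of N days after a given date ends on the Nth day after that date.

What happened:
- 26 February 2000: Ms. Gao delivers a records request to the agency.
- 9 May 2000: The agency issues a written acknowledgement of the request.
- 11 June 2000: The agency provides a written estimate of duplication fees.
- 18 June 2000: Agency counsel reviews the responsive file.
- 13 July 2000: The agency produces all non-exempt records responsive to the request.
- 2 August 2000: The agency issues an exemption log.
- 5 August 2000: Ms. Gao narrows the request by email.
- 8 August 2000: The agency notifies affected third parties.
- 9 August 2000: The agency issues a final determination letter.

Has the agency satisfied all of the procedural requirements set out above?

Step 1 — counting 75 days from 26 February 2000 (when the request is received) gives a deadline of 11 May 2000; completed 9 May 2000, before the deadline.
Step 2 — 13 and 40 days from 19 May 2000 (end of the 10-day hold period, which began when the acknowledgement is issued on 9 May 2000) are 1 June 2000 and 28 June 2000 respectively; 11 June 2000 falls inside that range.
Step 3 — counting 135 days from 26 February 2000 (when the request is received) gives a deadline of 10 July 2000; done 13 July 2000 — 3 days late.
That is the first point of non-compliance.

No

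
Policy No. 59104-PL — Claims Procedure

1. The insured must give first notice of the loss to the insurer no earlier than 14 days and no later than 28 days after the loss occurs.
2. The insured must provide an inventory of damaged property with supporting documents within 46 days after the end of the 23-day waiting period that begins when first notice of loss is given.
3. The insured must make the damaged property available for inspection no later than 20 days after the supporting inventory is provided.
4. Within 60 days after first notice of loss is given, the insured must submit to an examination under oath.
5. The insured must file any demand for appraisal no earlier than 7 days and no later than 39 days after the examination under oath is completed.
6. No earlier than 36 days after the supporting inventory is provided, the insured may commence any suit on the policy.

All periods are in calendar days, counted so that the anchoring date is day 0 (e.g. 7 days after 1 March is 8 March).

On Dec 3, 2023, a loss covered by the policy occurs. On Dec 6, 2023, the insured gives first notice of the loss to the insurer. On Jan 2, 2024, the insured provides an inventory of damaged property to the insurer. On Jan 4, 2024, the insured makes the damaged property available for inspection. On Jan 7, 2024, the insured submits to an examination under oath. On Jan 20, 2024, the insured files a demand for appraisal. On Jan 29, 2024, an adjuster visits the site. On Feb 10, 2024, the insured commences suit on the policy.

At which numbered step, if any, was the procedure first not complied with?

Step 1

(1) the permitted window runs from Dec 3, 2023 + 14 = Dec 17, 2023 to Dec 3, 2023 + 28 = Dec 31, 2023; done Dec 6, 2023 — 11 days before the window opened.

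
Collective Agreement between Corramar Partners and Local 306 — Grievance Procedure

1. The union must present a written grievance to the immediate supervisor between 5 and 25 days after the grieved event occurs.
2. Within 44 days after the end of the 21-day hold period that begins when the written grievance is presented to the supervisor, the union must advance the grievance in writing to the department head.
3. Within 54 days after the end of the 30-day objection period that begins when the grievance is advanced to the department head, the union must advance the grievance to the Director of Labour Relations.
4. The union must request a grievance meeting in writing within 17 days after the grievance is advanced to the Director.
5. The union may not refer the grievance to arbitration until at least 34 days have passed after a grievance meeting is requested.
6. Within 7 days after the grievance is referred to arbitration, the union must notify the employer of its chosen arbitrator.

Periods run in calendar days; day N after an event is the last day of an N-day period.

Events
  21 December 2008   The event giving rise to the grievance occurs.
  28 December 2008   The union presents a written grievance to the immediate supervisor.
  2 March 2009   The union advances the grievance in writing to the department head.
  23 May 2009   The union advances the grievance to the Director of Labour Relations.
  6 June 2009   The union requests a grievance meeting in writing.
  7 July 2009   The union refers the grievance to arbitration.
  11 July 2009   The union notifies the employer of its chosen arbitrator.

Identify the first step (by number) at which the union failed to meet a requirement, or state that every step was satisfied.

Step 1 — 5 and 25 days from 21 December 2008 (when the grieved event occurs) are 26 December 2008 and 15 January 2009 respectively; done 28 December 2008, which is between those dates.
Step 2 — counting 44 days from 18 January 2009 (end of the 21-day hold period, which began when the written grievance is presented to the supervisor on 28 December 2008) gives a deadline of 3 March 2009; completed 2 March 2009, before the deadline.
Step 3 — counting 54 days from 1 April 2009 (end of the 30-day objection period, which began when the grievance is advanced to the department head on 2 March 2009) gives a deadline of 25 May 2009; done 23 May 2009 — timely.
Step 4 — counting 17 days from 23 May 2009 (when the grievance is advanced to the Director) gives a deadline of 9 June 2009; 6 June 2009 is within that limit.
Step 5 — must wait 34 days from 6 June 2009 (when a grievance meeting is requested), so not before 10 July 2009; 7 July 2009 is 3 days before the earliest permitted date.

Step 5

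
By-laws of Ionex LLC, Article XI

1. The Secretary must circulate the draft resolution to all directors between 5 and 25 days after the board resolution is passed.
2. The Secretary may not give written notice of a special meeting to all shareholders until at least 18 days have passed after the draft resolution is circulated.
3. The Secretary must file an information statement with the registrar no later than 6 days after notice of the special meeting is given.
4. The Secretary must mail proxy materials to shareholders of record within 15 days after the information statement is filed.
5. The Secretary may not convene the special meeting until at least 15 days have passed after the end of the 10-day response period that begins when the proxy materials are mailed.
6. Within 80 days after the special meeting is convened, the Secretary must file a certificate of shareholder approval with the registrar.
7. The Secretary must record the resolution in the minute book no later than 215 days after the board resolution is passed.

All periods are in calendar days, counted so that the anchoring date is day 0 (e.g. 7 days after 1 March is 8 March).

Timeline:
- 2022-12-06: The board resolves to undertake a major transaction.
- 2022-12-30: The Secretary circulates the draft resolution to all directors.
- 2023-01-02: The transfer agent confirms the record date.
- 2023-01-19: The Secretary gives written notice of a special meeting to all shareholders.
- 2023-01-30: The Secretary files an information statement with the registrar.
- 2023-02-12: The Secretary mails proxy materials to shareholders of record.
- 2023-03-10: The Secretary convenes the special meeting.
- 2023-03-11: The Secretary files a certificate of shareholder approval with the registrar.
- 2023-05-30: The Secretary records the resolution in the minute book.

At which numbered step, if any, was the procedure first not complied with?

Step 3

(1) the permitted window runs from 2022-12-06 + 5 = 2022-12-11 to 2022-12-06 + 25 = 2022-12-31; done 2022-12-30 — within the window.
(2) permitted from 2022-12-30 + 18 days = 2023-01-17 onward; done 2023-01-19 — permitted.
(3) due by 2023-01-19 + 6 days = 2023-01-25; 2023-01-30 misses that deadline by 5 days.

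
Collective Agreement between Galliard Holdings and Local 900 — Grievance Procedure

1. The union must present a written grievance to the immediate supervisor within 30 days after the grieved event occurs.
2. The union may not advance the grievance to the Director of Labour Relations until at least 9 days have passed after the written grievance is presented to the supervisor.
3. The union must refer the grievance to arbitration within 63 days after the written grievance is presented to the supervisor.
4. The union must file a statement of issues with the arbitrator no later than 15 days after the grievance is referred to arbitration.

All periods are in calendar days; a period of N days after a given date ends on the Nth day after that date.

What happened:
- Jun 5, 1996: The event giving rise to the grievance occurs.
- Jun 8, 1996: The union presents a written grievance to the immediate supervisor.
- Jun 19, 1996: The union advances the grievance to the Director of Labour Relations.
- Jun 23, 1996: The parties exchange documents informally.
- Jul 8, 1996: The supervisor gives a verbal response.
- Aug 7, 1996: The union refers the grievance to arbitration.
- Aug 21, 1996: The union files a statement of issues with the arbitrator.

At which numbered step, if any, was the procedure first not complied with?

None — every step was satisfied

Step 1 — counting 30 days from Jun 5, 1996 (when the grieved event occurs) gives a deadline of Jul 5, 1996; Jun 8, 1996 is within that limit.
Step 2 — must wait 9 days from Jun 8, 1996 (when the written grievance is presented to the supervisor), so not before Jun 17, 1996; done Jun 19, 1996, after the minimum wait.
Step 3 — counting 63 days from Jun 8, 1996 (when the written grievance is presented to the supervisor) gives a deadline of Aug 10, 1996; Aug 7, 1996 is within that limit.
Step 4 — counting 15 days from Aug 7, 1996 (when the grievance is referred to arbitration) gives a deadline of Aug 22, 1996; done Aug 21, 1996 — timely.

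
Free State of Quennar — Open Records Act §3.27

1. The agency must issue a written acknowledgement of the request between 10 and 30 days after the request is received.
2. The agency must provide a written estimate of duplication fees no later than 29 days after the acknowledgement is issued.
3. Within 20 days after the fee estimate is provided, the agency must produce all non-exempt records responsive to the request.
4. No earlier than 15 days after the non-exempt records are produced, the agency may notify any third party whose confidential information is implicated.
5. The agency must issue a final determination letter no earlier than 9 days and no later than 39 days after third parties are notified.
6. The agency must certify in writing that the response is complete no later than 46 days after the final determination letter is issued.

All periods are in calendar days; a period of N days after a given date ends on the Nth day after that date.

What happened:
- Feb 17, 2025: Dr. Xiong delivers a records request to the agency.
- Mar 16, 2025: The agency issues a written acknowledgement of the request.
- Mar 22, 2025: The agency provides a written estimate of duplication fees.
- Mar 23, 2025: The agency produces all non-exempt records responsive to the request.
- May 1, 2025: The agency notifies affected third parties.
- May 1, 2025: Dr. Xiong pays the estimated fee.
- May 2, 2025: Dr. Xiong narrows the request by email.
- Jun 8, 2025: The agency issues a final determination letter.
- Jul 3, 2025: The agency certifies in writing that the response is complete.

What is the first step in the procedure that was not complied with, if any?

Step 1 — 10 and 30 days from Feb 17, 2025 (when the request is received) are Feb 27, 2025 and Mar 19, 2025 respectively; done Mar 16, 2025, which is between those dates.
Step 2 — counting 29 days from Mar 16, 2025 (when the acknowledgement is issued) gives a deadline of Apr 14, 2025; completed Mar 22, 2025, before the deadline.
Step 3 — counting 20 days from Mar 22, 2025 (when the fee estimate is provided) gives a deadline of Apr 11, 2025; done Mar 23, 2025 — timely.
Step 4 — must wait 15 days from Mar 23, 2025 (when the non-exempt records are produced), so not before Apr 7, 2025; done May 1, 2025 — permitted.
Step 5 — 9 and 39 days from May 1, 2025 (when third parties are notified) are May 10, 2025 and Jun 9, 2025 respectively; done Jun 8, 2025 — within the window.
Step 6 — counting 46 days from Jun 8, 2025 (when the final determination letter is issued) gives a deadline of Jul 24, 2025; Jul 3, 2025 is within that limit.

None — every step was satisfied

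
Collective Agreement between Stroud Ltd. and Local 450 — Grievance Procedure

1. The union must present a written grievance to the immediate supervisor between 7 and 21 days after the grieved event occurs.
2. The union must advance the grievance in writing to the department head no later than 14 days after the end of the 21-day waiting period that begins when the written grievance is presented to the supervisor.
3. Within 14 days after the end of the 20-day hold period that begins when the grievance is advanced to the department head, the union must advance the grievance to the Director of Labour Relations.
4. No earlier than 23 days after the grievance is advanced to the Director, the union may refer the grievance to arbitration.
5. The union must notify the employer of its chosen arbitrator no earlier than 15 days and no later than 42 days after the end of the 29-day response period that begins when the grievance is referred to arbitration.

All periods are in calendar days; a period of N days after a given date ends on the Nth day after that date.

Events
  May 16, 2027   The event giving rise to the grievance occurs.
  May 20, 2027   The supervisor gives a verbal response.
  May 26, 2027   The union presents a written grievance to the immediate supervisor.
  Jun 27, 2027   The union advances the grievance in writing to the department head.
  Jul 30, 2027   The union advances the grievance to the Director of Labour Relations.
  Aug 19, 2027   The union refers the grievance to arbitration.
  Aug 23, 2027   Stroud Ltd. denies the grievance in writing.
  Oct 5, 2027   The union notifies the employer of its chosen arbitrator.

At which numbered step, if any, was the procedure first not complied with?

Step 1: the window is 7–21 days after May 16, 2027 (when the grieved event occurs), so May 23, 2027 through Jun 6, 2027; done May 26, 2027, which is between those dates.
Step 2: 14 days after Jun 16, 2027 (end of the 21-day waiting period, which began when the written grievance is presented to the supervisor on May 26, 2027) is Jun 30, 2027; done Jun 27, 2027 — timely.
Step 3: 14 days after Jul 17, 2027 (end of the 20-day hold period, which began when the grievance is advanced to the department head on Jun 27, 2027) is Jul 31, 2027; done Jul 30, 2027 — timely.
Step 4: the earliest permitted date is 23 days after Jul 30, 2027 (when the grievance is advanced to the Director), i.e. Aug 22, 2027; Aug 19, 2027 is 3 days before the earliest permitted date.

Step 4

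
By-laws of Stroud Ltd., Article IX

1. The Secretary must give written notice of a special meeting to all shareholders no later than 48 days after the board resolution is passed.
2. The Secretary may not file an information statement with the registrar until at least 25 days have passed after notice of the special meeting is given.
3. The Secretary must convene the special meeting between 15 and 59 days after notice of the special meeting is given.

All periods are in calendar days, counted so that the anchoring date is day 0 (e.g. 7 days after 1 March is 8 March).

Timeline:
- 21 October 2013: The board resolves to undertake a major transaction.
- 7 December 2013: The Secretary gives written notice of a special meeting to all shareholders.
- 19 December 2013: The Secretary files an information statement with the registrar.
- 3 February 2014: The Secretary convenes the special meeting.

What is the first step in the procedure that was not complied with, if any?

(1) due by 21 October 2013 + 48 days = 8 December 2013; 7 December 2013 is within that limit.
(2) permitted from 7 December 2013 + 25 days = 1 January 2014 onward; 19 December 2013 is 13 days before the earliest permitted date.
The procedure was therefore not followed at step 2.

Step 2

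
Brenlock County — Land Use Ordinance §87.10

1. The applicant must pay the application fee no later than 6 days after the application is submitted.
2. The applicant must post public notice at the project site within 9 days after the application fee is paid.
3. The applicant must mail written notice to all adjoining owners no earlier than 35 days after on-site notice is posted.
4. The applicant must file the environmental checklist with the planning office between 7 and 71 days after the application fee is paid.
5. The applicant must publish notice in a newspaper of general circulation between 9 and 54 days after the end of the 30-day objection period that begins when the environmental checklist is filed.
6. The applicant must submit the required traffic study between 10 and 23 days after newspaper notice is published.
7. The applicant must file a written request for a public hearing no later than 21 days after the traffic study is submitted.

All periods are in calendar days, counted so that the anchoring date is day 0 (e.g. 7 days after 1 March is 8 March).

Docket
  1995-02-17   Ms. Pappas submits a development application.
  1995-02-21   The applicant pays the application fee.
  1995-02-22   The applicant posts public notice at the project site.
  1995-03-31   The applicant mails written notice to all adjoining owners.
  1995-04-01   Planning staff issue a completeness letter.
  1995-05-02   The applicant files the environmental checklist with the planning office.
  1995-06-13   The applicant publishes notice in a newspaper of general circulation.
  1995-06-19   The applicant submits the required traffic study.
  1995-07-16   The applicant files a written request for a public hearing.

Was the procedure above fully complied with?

No

Step 1 — counting 6 days from 1995-02-17 (when the application is submitted) gives a deadline of 1995-02-23; done 1995-02-21 — timely.
Step 2 — counting 9 days from 1995-02-21 (when the application fee is paid) gives a deadline of 1995-03-02; completed 1995-02-22, before the deadline.
Step 3 — must wait 35 days from 1995-02-22 (when on-site notice is posted), so not before 1995-03-29; 1995-03-31 is on or after that date.
Step 4 — 7 and 71 days from 1995-02-21 (when the application fee is paid) are 1995-02-28 and 1995-05-03 respectively; 1995-05-02 falls inside that range.
Step 5 — 9 and 54 days from 1995-06-01 (end of the 30-day objection period, which began when the environmental checklist is filed on 1995-05-02) are 1995-06-10 and 1995-07-25 respectively; done 1995-06-13, which is between those dates.
Step 6 — 10 and 23 days from 1995-06-13 (when newspaper notice is published) are 1995-06-23 and 1995-07-06 respectively; done 1995-06-19 — 4 days before the window opened.
The analysis stops there.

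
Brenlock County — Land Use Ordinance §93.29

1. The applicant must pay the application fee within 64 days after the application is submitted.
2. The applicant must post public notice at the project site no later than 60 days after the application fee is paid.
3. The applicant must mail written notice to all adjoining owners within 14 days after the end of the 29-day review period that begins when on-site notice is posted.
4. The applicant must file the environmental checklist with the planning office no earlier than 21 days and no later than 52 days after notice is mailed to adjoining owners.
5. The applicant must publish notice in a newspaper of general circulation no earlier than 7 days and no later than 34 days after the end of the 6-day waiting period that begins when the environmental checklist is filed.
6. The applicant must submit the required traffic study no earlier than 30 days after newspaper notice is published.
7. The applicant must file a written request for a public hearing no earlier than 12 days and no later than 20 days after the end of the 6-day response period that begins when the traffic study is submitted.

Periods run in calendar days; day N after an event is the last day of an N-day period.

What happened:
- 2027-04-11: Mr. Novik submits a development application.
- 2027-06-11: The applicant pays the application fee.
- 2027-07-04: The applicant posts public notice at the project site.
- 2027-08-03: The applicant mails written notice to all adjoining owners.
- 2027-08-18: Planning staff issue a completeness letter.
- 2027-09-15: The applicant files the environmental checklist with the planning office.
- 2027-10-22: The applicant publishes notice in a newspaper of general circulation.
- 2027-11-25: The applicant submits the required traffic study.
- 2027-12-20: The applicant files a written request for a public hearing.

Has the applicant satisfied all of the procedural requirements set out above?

Step 1: 64 days after 2027-04-11 (when the application is submitted) is 2027-06-14; completed 2027-06-11, before the deadline.
Step 2: 60 days after 2027-06-11 (when the application fee is paid) is 2027-08-10; done 2027-07-04 — timely.
Step 3: 14 days after 2027-08-02 (end of the 29-day review period, which began when on-site notice is posted on 2027-07-04) is 2027-08-16; completed 2027-08-03, before the deadline.
Step 4: the window is 21–52 days after 2027-08-03 (when notice is mailed to adjoining owners), so 2027-08-24 through 2027-09-24; done 2027-09-15, which is between those dates.
Step 5: the window is 7–34 days after 2027-09-21 (end of the 6-day waiting period, which began when the environmental checklist is filed on 2027-09-15), so 2027-09-28 through 2027-10-25; done 2027-10-22 — within the window.
Step 6: the earliest permitted date is 30 days after 2027-10-22 (when newspaper notice is published), i.e. 2027-11-21; done 2027-11-25, after the minimum wait.
Step 7: the window is 12–20 days after 2027-12-01 (end of the 6-day response period, which began when the traffic study is submitted on 2027-11-25), so 2027-12-13 through 2027-12-21; done 2027-12-20, which is between those dates.

Yes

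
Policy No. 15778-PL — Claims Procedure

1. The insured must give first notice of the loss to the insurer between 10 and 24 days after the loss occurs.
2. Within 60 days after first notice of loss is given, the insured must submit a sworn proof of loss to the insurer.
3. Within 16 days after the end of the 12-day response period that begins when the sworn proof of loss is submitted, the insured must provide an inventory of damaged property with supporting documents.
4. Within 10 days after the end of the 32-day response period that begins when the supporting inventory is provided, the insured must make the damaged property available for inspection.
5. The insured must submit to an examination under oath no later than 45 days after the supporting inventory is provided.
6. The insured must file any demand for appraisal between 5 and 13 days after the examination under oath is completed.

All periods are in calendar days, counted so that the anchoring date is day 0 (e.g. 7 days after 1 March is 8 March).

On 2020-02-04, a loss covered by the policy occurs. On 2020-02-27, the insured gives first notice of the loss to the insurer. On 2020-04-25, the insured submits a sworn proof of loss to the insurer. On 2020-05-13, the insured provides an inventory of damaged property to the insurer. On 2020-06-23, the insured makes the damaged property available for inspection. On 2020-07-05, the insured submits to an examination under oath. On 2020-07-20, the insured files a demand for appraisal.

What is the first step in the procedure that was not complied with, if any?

Step 5

Step 1: the window is 10–24 days after 2020-02-04 (when the loss occurs), so 2020-02-14 through 2020-02-28; done 2020-02-27 — within the window.
Step 2: 60 days after 2020-02-27 (when first notice of loss is given) is 2020-04-27; completed 2020-04-25, before the deadline.
Step 3: 16 days after 2020-05-07 (end of the 12-day response period, which began when the sworn proof of loss is submitted on 2020-04-25) is 2020-05-23; done 2020-05-13 — timely.
Step 4: 10 days after 2020-06-14 (end of the 32-day response period, which began when the supporting inventory is provided on 2020-05-13) is 2020-06-24; 2020-06-23 is within that limit.
Step 5: 45 days after 2020-05-13 (when the supporting inventory is provided) is 2020-06-27; 2020-07-05 misses that deadline by 8 days.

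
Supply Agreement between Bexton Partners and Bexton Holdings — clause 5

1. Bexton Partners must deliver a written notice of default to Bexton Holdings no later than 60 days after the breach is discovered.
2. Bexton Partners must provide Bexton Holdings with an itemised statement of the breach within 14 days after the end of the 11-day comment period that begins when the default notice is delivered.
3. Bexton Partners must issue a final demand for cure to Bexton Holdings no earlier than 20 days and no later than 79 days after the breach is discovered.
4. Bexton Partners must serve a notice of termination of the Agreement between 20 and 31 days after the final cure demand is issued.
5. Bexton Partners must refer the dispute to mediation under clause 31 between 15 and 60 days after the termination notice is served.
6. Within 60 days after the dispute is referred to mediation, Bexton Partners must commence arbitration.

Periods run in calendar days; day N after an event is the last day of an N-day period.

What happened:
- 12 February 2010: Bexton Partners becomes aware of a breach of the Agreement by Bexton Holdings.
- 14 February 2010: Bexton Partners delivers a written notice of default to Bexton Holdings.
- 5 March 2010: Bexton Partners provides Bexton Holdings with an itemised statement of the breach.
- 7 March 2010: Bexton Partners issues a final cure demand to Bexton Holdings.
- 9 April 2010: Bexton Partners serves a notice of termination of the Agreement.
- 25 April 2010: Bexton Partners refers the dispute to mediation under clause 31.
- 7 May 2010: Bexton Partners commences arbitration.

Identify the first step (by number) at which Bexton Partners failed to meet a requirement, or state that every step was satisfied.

Step 4

Step 1: 60 days after 12 February 2010 (when the breach is discovered) is 13 April 2010; 14 February 2010 is within that limit.
Step 2: 14 days after 25 February 2010 (end of the 11-day comment period, which began when the default notice is delivered on 14 February 2010) is 11 March 2010; done 5 March 2010 — timely.
Step 3: the window is 20–79 days after 12 February 2010 (when the breach is discovered), so 4 March 2010 through 2 May 2010; 7 March 2010 falls inside that range.
Step 4: the window is 20–31 days after 7 March 2010 (when the final cure demand is issued), so 27 March 2010 through 7 April 2010; 9 April 2010 is 2 days past the end of the window.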